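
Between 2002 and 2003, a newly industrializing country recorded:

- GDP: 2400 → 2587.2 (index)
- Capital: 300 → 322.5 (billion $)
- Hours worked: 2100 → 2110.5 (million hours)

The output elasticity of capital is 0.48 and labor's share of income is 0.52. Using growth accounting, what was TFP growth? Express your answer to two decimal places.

GDP growth = (2587.2 − 2400) / 2400 = 7.8%.
Capital growth = (322.5 − 300) / 300 = 7.5%.
Hours worked growth = (2110.5 − 2100) / 2100 = 0.5%.
Labor's share = 1 − 0.48 = 0.52.
Capital: 0.48 × 7.5 = 3.6 pp.
Hours worked: 0.52 × 0.5 = 0.26 pp.
TFP growth = 7.8 − 3.86 = 3.94%.

TFP growth was 3.94%.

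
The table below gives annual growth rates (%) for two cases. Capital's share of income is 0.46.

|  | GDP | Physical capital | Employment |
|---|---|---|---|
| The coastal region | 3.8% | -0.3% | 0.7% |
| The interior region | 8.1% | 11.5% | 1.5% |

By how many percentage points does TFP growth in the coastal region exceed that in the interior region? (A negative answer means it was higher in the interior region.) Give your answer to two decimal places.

1.56 percentage points

Labor's share = 1 − 0.46 = 0.54.
The coastal region: TFP = 3.8 + 0.138 − 0.378 = 3.56%.
The interior region: TFP = 8.1 − 5.29 − 0.81 = 2%.
Difference = 3.56 − (2) = 1.56 pp.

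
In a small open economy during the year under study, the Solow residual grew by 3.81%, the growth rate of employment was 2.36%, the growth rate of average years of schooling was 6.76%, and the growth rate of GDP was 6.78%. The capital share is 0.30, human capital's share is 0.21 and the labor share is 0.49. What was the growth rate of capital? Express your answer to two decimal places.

Labor's share = 1 − 0.3 − 0.21 = 0.49.
gY = gA + 0.21×6.76 + 0.49×2.36 + 0.3×g.
0.3×g = 6.78 − 3.81 − 2.576 = 0.394.
g = 0.394 / 0.3 = 1.3133%.

1.31%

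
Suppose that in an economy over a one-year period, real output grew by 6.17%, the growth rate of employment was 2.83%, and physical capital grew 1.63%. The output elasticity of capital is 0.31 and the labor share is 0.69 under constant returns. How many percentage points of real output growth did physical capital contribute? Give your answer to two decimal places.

0.51

Contribution = share × growth = 0.31 × 1.63 = 0.5053 pp.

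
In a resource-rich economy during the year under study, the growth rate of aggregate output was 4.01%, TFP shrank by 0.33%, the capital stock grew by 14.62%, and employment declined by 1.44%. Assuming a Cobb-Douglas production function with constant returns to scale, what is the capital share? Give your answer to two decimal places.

gY = gA + α·gK + (1−α)·gL, so gY − gA − gL = α(gK − gL).
4.01 + 0.33 + 1.44 = α × (14.62 − (-1.44)).
5.78 = 16.06 α, so α = 0.3599.

The capital share is 0.36.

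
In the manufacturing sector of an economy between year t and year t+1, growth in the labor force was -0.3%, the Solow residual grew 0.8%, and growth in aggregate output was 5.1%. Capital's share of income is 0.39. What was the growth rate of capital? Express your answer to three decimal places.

Labor's share = 1 − 0.39 = 0.61.
gY = gA + 0.61×(-0.3) + 0.39×g.
0.39×g = 5.1 − 0.8 + 0.183 = 4.483.
g = 4.483 / 0.39 = 11.49487%.

Capital growth was 11.495%.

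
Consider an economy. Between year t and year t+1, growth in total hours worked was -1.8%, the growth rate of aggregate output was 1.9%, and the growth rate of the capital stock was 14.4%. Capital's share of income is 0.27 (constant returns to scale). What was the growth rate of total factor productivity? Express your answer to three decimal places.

-0.674%

Labor's share = 1 − 0.27 = 0.73.
The capital stock: 0.27 × 14.4 = 3.888 pp.
Total hours worked: 0.73 × (-1.8) = -1.314 pp.
TFP growth = 1.9 − 2.574 = -0.674%.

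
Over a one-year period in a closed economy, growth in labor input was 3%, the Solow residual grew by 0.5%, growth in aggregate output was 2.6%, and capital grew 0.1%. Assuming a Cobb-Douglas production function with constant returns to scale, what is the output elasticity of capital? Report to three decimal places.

gY = gA + α·gK + (1−α)·gL, so gY − gA − gL = α(gK − gL).
2.6 − 0.5 − 3 = α × (0.1 − 3).
-0.9 = -2.9 α, so α = 0.31034.

0.310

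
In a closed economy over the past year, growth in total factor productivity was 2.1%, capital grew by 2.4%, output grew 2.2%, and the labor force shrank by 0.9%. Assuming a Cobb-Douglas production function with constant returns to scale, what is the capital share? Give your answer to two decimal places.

0.30

gY = gA + α·gK + (1−α)·gL, so gY − gA − gL = α(gK − gL).
2.2 − 2.1 + 0.9 = α × (2.4 − (-0.9)).
1 = 3.3 α, so α = 0.303.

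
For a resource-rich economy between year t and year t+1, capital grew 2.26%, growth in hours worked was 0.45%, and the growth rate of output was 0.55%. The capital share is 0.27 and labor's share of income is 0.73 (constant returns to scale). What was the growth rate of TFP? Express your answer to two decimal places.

Labor's share = 1 − 0.27 = 0.73.
Capital: 0.27 × 2.26 = 0.6102 pp.
Hours worked: 0.73 × 0.45 = 0.3285 pp.
TFP growth = 0.55 − 0.9387 = -0.3887%.

-0.39%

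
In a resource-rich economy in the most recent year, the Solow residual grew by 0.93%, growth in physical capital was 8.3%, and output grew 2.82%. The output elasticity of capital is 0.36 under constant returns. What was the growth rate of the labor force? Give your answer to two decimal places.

-1.72%

Labor's share = 1 − 0.36 = 0.64.
gY = gA + 0.36×8.3 + 0.64×g.
0.64×g = 2.82 − 0.93 − 2.988 = -1.098.
g = -1.098 / 0.64 = -1.7156%.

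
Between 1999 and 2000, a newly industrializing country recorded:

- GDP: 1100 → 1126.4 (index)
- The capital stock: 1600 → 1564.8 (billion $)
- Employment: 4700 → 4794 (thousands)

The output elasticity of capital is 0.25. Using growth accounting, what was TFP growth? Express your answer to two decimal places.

TFP growth was 1.45%.

GDP growth = (1126.4 − 1100) / 1100 = 2.4%.
The capital stock growth = (1564.8 − 1600) / 1600 = -2.2%.
Employment growth = (4794 − 4700) / 4700 = 2%.
Labor's share = 1 − 0.25 = 0.75.
The capital stock: 0.25 × (-2.2) = -0.55 pp.
Employment: 0.75 × 2 = 1.5 pp.
TFP growth = 2.4 − 0.95 = 1.45%.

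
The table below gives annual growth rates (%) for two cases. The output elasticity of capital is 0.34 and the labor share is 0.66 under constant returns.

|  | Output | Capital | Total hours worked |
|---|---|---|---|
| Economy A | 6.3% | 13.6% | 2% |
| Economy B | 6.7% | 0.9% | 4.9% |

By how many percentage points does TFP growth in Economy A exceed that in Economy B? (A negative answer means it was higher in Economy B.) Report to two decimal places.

-2.80 percentage points

Labor's share = 1 − 0.34 = 0.66.
Economy A: TFP = 6.3 − 4.624 − 1.32 = 0.356%.
Economy B: TFP = 6.7 − 0.306 − 3.234 = 3.16%.
Difference = 0.356 − (3.16) = -2.804 pp.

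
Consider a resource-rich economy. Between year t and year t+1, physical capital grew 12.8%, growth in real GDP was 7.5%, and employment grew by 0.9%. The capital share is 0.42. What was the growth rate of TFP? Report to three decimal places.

Labor's share = 1 − 0.42 = 0.58.
Physical capital: 0.42 × 12.8 = 5.376 pp.
Employment: 0.58 × 0.9 = 0.522 pp.
TFP growth = 7.5 − 5.898 = 1.602%.

TFP growth was 1.602%.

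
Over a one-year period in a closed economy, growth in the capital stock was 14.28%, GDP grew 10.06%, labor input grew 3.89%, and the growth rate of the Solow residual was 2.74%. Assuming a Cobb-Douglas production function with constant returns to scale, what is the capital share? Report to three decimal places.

The capital share is 0.330.

gY = gA + α·gK + (1−α)·gL, so gY − gA − gL = α(gK − gL).
10.06 − 2.74 − 3.89 = α × (14.28 − 3.89).
3.43 = 10.39 α, so α = 0.33013.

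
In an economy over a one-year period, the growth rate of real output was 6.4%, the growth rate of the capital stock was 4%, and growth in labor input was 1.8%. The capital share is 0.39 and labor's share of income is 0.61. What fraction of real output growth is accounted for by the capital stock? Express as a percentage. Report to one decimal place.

24.4%

The capital stock contributed 0.39 × 4 = 1.56 pp.
Share of growth = 1.56 / 6.4 × 100 = 24.375%.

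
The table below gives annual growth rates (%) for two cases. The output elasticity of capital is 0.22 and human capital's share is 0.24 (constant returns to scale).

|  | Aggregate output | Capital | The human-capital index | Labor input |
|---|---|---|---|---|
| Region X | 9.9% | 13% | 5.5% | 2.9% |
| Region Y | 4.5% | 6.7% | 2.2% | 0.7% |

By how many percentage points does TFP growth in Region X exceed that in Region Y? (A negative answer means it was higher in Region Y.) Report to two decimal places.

Labor's share = 1 − 0.22 − 0.24 = 0.54.
Region X: TFP = 9.9 − 2.86 − 1.32 − 1.566 = 4.154%.
Region Y: TFP = 4.5 − 1.474 − 0.528 − 0.378 = 2.12%.
Difference = 4.154 − (2.12) = 2.034 pp.

2.03 percentage points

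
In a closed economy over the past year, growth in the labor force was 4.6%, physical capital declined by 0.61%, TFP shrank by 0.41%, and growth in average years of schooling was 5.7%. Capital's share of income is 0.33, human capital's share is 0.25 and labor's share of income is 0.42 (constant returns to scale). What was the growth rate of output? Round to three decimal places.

Labor's share = 1 − 0.33 − 0.25 = 0.42.
Physical capital: 0.33 × (-0.61) = -0.2013 pp.
Average years of schooling: 0.25 × 5.7 = 1.425 pp.
The labor force: 0.42 × 4.6 = 1.932 pp.
Output growth = -0.41 + 3.1557 = 2.7457%.

Output growth was 2.746%.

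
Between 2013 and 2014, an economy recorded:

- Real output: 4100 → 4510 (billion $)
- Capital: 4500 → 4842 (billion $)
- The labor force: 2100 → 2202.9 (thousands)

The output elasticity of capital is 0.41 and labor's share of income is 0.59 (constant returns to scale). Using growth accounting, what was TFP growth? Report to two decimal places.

Real output growth = (4510 − 4100) / 4100 = 10%.
Capital growth = (4842 − 4500) / 4500 = 7.6%.
The labor force growth = (2202.9 − 2100) / 2100 = 4.9%.
Labor's share = 1 − 0.41 = 0.59.
Capital: 0.41 × 7.6 = 3.116 pp.
The labor force: 0.59 × 4.9 = 2.891 pp.
TFP growth = 10 − 6.007 = 3.993%.

3.99%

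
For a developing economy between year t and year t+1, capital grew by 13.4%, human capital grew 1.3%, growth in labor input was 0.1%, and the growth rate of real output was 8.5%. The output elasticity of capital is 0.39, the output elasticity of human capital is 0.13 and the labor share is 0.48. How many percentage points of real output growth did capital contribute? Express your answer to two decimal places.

5.23 pp

Contribution = share × growth = 0.39 × 13.4 = 5.226 pp.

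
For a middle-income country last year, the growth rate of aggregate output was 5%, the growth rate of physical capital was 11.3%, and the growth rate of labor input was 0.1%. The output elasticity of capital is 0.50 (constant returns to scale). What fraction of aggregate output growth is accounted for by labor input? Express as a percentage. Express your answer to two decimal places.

Labor's share = 1 − 0.5 = 0.5.
Labor input contributed 0.5 × 0.1 = 0.05 pp.
Share of growth = 0.05 / 5 × 100 = 1%.

Labor input accounted for 1.00% of growth.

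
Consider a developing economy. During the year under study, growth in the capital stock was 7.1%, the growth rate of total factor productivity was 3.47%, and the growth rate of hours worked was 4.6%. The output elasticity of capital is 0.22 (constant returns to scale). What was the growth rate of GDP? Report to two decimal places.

Labor's share = 1 − 0.22 = 0.78.
The capital stock: 0.22 × 7.1 = 1.562 pp.
Hours worked: 0.78 × 4.6 = 3.588 pp.
Output growth = 3.47 + 5.15 = 8.62%.

GDP growth was 8.62%.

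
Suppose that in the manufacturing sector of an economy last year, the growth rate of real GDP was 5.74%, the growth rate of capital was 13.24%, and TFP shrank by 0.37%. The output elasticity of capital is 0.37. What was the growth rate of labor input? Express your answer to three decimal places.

1.923%

Labor's share = 1 − 0.37 = 0.63.
gY = gA + 0.37×13.24 + 0.63×g.
0.63×g = 5.74 + 0.37 − 4.8988 = 1.2112.
g = 1.2112 / 0.63 = 1.92254%.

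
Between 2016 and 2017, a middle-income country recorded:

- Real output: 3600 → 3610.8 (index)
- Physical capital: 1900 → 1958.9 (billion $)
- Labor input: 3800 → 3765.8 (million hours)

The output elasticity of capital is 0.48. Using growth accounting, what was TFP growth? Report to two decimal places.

-0.72%

Real output growth = (3610.8 − 3600) / 3600 = 0.3%.
Physical capital growth = (1958.9 − 1900) / 1900 = 3.1%.
Labor input growth = (3765.8 − 3800) / 3800 = -0.9%.
Labor's share = 1 − 0.48 = 0.52.
Physical capital: 0.48 × 3.1 = 1.488 pp.
Labor input: 0.52 × (-0.9) = -0.468 pp.
TFP growth = 0.3 − 1.02 = -0.72%.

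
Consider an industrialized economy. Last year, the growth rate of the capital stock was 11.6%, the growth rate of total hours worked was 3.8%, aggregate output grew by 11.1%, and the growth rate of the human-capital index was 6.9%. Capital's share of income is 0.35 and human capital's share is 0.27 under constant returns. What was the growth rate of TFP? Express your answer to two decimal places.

Labor's share = 1 − 0.35 − 0.27 = 0.38.
The capital stock: 0.35 × 11.6 = 4.06 pp.
The human-capital index: 0.27 × 6.9 = 1.863 pp.
Total hours worked: 0.38 × 3.8 = 1.444 pp.
TFP growth = 11.1 − 7.367 = 3.733%.

TFP growth was 3.73%.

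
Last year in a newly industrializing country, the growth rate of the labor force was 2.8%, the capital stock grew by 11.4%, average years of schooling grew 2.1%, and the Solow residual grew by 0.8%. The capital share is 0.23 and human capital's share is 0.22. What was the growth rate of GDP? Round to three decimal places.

Labor's share = 1 − 0.23 − 0.22 = 0.55.
The capital stock: 0.23 × 11.4 = 2.622 pp.
Average years of schooling: 0.22 × 2.1 = 0.462 pp.
The labor force: 0.55 × 2.8 = 1.54 pp.
Output growth = 0.8 + 4.624 = 5.424%.

5.424%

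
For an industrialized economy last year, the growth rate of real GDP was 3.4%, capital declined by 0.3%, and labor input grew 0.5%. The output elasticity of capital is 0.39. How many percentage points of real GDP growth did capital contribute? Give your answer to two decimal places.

-0.12 pp

Contribution = share × growth = 0.39 × (-0.3) = -0.117 pp.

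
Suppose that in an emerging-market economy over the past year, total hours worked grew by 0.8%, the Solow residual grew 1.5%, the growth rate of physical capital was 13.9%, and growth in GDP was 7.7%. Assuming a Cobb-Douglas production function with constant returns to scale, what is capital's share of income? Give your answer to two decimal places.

Capital's share of income is 0.41.

gY = gA + α·gK + (1−α)·gL, so gY − gA − gL = α(gK − gL).
7.7 − 1.5 − 0.8 = α × (13.9 − 0.8).
5.4 = 13.1 α, so α = 0.4122.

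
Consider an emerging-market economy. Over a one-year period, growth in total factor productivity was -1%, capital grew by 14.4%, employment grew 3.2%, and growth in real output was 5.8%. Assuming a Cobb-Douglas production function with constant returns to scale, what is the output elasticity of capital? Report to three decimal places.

0.321

gY = gA + α·gK + (1−α)·gL, so gY − gA − gL = α(gK − gL).
5.8 + 1 − 3.2 = α × (14.4 − 3.2).
3.6 = 11.2 α, so α = 0.32143.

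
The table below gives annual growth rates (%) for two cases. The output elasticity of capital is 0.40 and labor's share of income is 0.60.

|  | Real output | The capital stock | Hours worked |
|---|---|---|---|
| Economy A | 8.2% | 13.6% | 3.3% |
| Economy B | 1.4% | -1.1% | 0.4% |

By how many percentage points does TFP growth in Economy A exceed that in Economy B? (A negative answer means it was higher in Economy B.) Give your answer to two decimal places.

-0.82 percentage points

Labor's share = 1 − 0.4 = 0.6.
Economy A: TFP = 8.2 − 5.44 − 1.98 = 0.78%.
Economy B: TFP = 1.4 + 0.44 − 0.24 = 1.6%.
Difference = 0.78 − (1.6) = -0.82 pp.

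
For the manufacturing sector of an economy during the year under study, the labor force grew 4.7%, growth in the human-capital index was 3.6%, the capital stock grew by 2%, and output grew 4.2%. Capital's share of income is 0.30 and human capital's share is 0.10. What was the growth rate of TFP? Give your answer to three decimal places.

TFP grew 0.420%.

Labor's share = 1 − 0.3 − 0.1 = 0.6.
The capital stock: 0.3 × 2 = 0.6 pp.
The human-capital index: 0.1 × 3.6 = 0.36 pp.
The labor force: 0.6 × 4.7 = 2.82 pp.
TFP growth = 4.2 − 3.78 = 0.42%.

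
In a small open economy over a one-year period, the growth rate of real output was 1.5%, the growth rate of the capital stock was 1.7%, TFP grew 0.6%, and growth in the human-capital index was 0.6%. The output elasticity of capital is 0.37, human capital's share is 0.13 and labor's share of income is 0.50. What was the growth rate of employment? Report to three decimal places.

0.386%

Labor's share = 1 − 0.37 − 0.13 = 0.5.
gY = gA + 0.37×1.7 + 0.13×0.6 + 0.5×g.
0.5×g = 1.5 − 0.6 − 0.707 = 0.193.
g = 0.193 / 0.5 = 0.386%.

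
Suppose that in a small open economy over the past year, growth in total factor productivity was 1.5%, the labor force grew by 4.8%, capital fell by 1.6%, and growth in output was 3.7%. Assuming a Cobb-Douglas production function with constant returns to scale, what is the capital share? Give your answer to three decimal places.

The capital share is 0.406.

gY = gA + α·gK + (1−α)·gL, so gY − gA − gL = α(gK − gL).
3.7 − 1.5 − 4.8 = α × (-1.6 − 4.8).
-2.6 = -6.4 α, so α = 0.40625.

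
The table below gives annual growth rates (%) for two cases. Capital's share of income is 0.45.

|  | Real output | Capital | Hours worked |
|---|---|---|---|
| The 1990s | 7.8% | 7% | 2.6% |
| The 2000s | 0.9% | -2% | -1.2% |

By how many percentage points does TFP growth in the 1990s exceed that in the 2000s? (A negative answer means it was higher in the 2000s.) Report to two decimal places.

0.76 percentage points

Labor's share = 1 − 0.45 = 0.55.
The 1990s: TFP = 7.8 − 3.15 − 1.43 = 3.22%.
The 2000s: TFP = 0.9 + 0.9 + 0.66 = 2.46%.
Difference = 3.22 − (2.46) = 0.76 pp.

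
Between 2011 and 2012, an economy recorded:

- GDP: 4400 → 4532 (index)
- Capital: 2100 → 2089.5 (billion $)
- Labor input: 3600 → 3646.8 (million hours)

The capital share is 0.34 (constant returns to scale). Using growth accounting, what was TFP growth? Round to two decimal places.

2.31%

GDP growth = (4532 − 4400) / 4400 = 3%.
Capital growth = (2089.5 − 2100) / 2100 = -0.5%.
Labor input growth = (3646.8 − 3600) / 3600 = 1.3%.
Labor's share = 1 − 0.34 = 0.66.
Capital: 0.34 × (-0.5) = -0.17 pp.
Labor input: 0.66 × 1.3 = 0.858 pp.
TFP growth = 3 − 0.688 = 2.312%.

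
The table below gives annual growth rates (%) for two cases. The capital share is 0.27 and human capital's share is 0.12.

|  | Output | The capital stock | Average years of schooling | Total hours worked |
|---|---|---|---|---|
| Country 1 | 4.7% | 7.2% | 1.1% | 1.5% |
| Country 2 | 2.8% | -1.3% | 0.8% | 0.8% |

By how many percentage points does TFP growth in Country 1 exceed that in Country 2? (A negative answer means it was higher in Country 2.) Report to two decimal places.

Labor's share = 1 − 0.27 − 0.12 = 0.61.
Country 1: TFP = 4.7 − 1.944 − 0.132 − 0.915 = 1.709%.
Country 2: TFP = 2.8 + 0.351 − 0.096 − 0.488 = 2.567%.
Difference = 1.709 − (2.567) = -0.858 pp.

-0.86 percentage points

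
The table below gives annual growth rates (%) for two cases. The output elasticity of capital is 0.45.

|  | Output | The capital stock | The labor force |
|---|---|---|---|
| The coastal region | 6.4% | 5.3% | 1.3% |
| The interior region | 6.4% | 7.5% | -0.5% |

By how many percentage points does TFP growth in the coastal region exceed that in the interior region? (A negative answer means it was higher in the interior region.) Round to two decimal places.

Labor's share = 1 − 0.45 = 0.55.
The coastal region: TFP = 6.4 − 2.385 − 0.715 = 3.3%.
The interior region: TFP = 6.4 − 3.375 + 0.275 = 3.3%.
Difference = 3.3 − (3.3) = 0 pp.

0.00 percentage points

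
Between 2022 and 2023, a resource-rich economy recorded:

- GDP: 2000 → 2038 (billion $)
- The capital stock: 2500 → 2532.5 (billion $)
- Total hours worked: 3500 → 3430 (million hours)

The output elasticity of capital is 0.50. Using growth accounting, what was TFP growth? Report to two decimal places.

GDP growth = (2038 − 2000) / 2000 = 1.9%.
The capital stock growth = (2532.5 − 2500) / 2500 = 1.3%.
Total hours worked growth = (3430 − 3500) / 3500 = -2%.
Labor's share = 1 − 0.5 = 0.5.
The capital stock: 0.5 × 1.3 = 0.65 pp.
Total hours worked: 0.5 × (-2) = -1 pp.
TFP growth = 1.9 + 0.35 = 2.25%.

2.25%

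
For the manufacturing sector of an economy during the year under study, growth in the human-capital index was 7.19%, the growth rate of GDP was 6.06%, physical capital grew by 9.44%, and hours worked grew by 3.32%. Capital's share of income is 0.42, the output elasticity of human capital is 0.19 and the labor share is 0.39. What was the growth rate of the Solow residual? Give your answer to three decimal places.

Labor's share = 1 − 0.42 − 0.19 = 0.39.
Physical capital: 0.42 × 9.44 = 3.9648 pp.
The human-capital index: 0.19 × 7.19 = 1.3661 pp.
Hours worked: 0.39 × 3.32 = 1.2948 pp.
TFP growth = 6.06 − 6.6257 = -0.5657%.

-0.566%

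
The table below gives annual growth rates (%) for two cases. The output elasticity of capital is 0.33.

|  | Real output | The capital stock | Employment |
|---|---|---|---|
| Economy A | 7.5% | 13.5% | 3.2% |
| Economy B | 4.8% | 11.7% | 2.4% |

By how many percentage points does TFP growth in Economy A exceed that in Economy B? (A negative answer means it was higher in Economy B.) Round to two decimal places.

1.57 percentage points

Labor's share = 1 − 0.33 = 0.67.
Economy A: TFP = 7.5 − 4.455 − 2.144 = 0.901%.
Economy B: TFP = 4.8 − 3.861 − 1.608 = -0.669%.
Difference = 0.901 − (-0.669) = 1.57 pp.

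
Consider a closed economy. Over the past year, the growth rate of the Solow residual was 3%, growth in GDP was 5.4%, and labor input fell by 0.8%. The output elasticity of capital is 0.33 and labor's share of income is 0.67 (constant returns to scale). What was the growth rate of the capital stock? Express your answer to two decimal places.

The capital stock grew 8.90%.

Labor's share = 1 − 0.33 = 0.67.
gY = gA + 0.67×(-0.8) + 0.33×g.
0.33×g = 5.4 − 3 + 0.536 = 2.936.
g = 2.936 / 0.33 = 8.897%.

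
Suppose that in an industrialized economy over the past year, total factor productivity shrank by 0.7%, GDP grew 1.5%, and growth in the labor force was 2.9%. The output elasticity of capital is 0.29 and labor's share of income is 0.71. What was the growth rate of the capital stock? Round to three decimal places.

Labor's share = 1 − 0.29 = 0.71.
gY = gA + 0.71×2.9 + 0.29×g.
0.29×g = 1.5 + 0.7 − 2.059 = 0.141.
g = 0.141 / 0.29 = 0.48621%.

The capital stock grew 0.486%.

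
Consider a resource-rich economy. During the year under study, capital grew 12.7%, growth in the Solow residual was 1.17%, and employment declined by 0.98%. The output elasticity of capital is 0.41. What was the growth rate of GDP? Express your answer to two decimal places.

5.80%

Labor's share = 1 − 0.41 = 0.59.
Capital: 0.41 × 12.7 = 5.207 pp.
Employment: 0.59 × (-0.98) = -0.5782 pp.
Output growth = 1.17 + 4.6288 = 5.7988%.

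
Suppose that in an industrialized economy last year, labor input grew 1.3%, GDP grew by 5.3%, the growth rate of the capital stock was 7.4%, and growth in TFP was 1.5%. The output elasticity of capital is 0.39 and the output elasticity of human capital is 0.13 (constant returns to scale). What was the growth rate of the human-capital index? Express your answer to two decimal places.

2.23%

Labor's share = 1 − 0.39 − 0.13 = 0.48.
gY = gA + 0.39×7.4 + 0.48×1.3 + 0.13×g.
0.13×g = 5.3 − 1.5 − 3.51 = 0.29.
g = 0.29 / 0.13 = 2.2308%.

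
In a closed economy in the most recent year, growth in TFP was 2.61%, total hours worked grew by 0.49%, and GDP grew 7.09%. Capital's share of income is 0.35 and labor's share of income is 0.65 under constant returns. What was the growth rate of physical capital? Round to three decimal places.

11.890%

Labor's share = 1 − 0.35 = 0.65.
gY = gA + 0.65×0.49 + 0.35×g.
0.35×g = 7.09 − 2.61 − 0.3185 = 4.1615.
g = 4.1615 / 0.35 = 11.89%.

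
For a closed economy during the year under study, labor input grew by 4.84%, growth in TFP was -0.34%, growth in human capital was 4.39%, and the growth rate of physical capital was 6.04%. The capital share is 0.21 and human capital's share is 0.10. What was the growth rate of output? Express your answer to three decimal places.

Labor's share = 1 − 0.21 − 0.1 = 0.69.
Physical capital: 0.21 × 6.04 = 1.2684 pp.
Human capital: 0.1 × 4.39 = 0.439 pp.
Labor input: 0.69 × 4.84 = 3.3396 pp.
Output growth = -0.34 + 5.047 = 4.707%.

Output grew 4.707%.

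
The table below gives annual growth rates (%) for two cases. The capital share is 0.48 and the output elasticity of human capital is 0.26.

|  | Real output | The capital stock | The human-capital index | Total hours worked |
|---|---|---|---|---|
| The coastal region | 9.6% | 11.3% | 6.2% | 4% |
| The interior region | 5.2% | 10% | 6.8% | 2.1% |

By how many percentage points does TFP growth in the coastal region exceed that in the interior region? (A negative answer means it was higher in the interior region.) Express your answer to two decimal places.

3.44 percentage points

Labor's share = 1 − 0.48 − 0.26 = 0.26.
The coastal region: TFP = 9.6 − 5.424 − 1.612 − 1.04 = 1.524%.
The interior region: TFP = 5.2 − 4.8 − 1.768 − 0.546 = -1.914%.
Difference = 1.524 − (-1.914) = 3.438 pp.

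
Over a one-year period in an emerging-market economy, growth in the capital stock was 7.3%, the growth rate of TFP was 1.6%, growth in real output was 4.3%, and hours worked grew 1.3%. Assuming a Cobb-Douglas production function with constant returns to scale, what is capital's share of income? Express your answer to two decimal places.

gY = gA + α·gK + (1−α)·gL, so gY − gA − gL = α(gK − gL).
4.3 − 1.6 − 1.3 = α × (7.3 − 1.3).
1.4 = 6 α, so α = 0.2333.

0.23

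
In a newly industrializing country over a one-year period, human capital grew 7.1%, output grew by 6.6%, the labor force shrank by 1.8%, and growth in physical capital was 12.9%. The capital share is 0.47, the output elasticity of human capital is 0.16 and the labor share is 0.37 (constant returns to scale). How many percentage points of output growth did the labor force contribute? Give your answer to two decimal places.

Labor's share = 1 − 0.47 − 0.16 = 0.37.
Contribution = share × growth = 0.37 × (-1.8) = -0.666 pp.

-0.67 pp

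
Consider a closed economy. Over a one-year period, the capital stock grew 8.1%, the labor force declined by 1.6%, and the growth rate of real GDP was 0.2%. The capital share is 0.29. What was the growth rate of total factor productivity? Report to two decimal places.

Labor's share = 1 − 0.29 = 0.71.
The capital stock: 0.29 × 8.1 = 2.349 pp.
The labor force: 0.71 × (-1.6) = -1.136 pp.
TFP growth = 0.2 − 1.213 = -1.013%.

-1.01%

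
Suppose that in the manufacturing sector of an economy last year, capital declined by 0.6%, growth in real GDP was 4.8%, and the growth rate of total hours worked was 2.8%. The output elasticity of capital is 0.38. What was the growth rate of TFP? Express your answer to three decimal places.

3.292%

Labor's share = 1 − 0.38 = 0.62.
Capital: 0.38 × (-0.6) = -0.228 pp.
Total hours worked: 0.62 × 2.8 = 1.736 pp.
TFP growth = 4.8 − 1.508 = 3.292%.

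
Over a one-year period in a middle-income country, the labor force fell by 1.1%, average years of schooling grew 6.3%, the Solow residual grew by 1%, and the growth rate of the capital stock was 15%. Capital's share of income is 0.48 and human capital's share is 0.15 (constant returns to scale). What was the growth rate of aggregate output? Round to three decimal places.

Labor's share = 1 − 0.48 − 0.15 = 0.37.
The capital stock: 0.48 × 15 = 7.2 pp.
Average years of schooling: 0.15 × 6.3 = 0.945 pp.
The labor force: 0.37 × (-1.1) = -0.407 pp.
Output growth = 1 + 7.738 = 8.738%.

Aggregate output growth was 8.738%.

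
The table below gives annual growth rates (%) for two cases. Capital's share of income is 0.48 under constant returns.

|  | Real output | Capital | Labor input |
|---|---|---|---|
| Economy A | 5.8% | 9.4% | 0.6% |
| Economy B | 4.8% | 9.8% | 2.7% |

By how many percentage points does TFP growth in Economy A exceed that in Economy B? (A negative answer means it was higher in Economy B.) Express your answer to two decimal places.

2.28 percentage points

Labor's share = 1 − 0.48 = 0.52.
Economy A: TFP = 5.8 − 4.512 − 0.312 = 0.976%.
Economy B: TFP = 4.8 − 4.704 − 1.404 = -1.308%.
Difference = 0.976 − (-1.308) = 2.284 pp.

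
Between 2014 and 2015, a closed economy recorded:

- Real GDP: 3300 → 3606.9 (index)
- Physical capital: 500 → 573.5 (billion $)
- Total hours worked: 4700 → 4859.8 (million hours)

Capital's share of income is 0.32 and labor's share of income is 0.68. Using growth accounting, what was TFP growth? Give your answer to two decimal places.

2.28%

Real GDP growth = (3606.9 − 3300) / 3300 = 9.3%.
Physical capital growth = (573.5 − 500) / 500 = 14.7%.
Total hours worked growth = (4859.8 − 4700) / 4700 = 3.4%.
Labor's share = 1 − 0.32 = 0.68.
Physical capital: 0.32 × 14.7 = 4.704 pp.
Total hours worked: 0.68 × 3.4 = 2.312 pp.
TFP growth = 9.3 − 7.016 = 2.284%.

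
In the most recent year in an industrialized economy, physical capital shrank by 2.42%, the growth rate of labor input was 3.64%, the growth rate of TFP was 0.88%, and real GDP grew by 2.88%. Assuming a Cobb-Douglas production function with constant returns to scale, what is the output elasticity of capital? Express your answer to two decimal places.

α = 0.27

gY = gA + α·gK + (1−α)·gL, so gY − gA − gL = α(gK − gL).
2.88 − 0.88 − 3.64 = α × (-2.42 − 3.64).
-1.64 = -6.06 α, so α = 0.2706.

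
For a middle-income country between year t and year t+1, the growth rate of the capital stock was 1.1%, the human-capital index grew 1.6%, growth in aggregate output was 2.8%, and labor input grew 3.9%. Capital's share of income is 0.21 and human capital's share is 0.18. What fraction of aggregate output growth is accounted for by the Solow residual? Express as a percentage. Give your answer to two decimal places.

Labor's share = 1 − 0.21 − 0.18 = 0.61.
The capital stock: 0.21 × 1.1 = 0.231 pp.
The human-capital index: 0.18 × 1.6 = 0.288 pp.
Labor input: 0.61 × 3.9 = 2.379 pp.
TFP growth = 2.8 − 2.898 = -0.098%.
TFP share of growth = -0.098 / 2.8 × 100 = -3.5%.

The Solow residual accounted for -3.50% of growth.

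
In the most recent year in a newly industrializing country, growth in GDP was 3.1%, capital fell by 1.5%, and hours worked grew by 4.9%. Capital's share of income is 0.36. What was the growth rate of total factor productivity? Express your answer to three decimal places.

Total factor productivity growth was 0.504%.

Labor's share = 1 − 0.36 = 0.64.
Capital: 0.36 × (-1.5) = -0.54 pp.
Hours worked: 0.64 × 4.9 = 3.136 pp.
TFP growth = 3.1 − 2.596 = 0.504%.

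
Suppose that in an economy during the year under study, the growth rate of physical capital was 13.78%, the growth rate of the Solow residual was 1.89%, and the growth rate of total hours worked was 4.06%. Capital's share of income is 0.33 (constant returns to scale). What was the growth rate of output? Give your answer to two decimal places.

Labor's share = 1 − 0.33 = 0.67.
Physical capital: 0.33 × 13.78 = 4.5474 pp.
Total hours worked: 0.67 × 4.06 = 2.7202 pp.
Output growth = 1.89 + 7.2676 = 9.1576%.

Output grew 9.16%.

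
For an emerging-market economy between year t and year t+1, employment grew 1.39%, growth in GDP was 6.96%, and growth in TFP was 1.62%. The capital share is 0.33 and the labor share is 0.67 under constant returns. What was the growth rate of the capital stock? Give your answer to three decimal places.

Labor's share = 1 − 0.33 = 0.67.
gY = gA + 0.67×1.39 + 0.33×g.
0.33×g = 6.96 − 1.62 − 0.9313 = 4.4087.
g = 4.4087 / 0.33 = 13.3597%.

13.360%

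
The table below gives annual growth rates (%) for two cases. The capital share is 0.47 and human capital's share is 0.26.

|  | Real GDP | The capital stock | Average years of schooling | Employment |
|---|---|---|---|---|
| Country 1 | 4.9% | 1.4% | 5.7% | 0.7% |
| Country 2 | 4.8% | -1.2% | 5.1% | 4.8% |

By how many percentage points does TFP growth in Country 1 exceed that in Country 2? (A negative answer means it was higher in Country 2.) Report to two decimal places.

Labor's share = 1 − 0.47 − 0.26 = 0.27.
Country 1: TFP = 4.9 − 0.658 − 1.482 − 0.189 = 2.571%.
Country 2: TFP = 4.8 + 0.564 − 1.326 − 1.296 = 2.742%.
Difference = 2.571 − (2.742) = -0.171 pp.

-0.17 percentage points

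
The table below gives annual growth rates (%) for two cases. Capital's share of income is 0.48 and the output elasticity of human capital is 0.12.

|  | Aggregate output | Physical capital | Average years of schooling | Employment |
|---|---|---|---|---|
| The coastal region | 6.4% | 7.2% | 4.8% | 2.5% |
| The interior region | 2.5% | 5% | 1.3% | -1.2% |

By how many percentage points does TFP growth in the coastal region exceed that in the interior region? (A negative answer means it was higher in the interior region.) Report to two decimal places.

Labor's share = 1 − 0.48 − 0.12 = 0.4.
The coastal region: TFP = 6.4 − 3.456 − 0.576 − 1 = 1.368%.
The interior region: TFP = 2.5 − 2.4 − 0.156 + 0.48 = 0.424%.
Difference = 1.368 − (0.424) = 0.944 pp.

0.94 percentage points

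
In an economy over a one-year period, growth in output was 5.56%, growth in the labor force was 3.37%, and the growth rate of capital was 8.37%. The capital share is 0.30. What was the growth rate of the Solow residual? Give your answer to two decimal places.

Labor's share = 1 − 0.3 = 0.7.
Capital: 0.3 × 8.37 = 2.511 pp.
The labor force: 0.7 × 3.37 = 2.359 pp.
TFP growth = 5.56 − 4.87 = 0.69%.

0.69%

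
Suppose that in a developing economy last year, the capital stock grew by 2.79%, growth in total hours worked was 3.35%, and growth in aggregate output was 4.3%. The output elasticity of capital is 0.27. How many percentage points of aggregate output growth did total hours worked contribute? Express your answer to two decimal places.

2.45 pp

Labor's share = 1 − 0.27 = 0.73.
Contribution = share × growth = 0.73 × 3.35 = 2.4455 pp.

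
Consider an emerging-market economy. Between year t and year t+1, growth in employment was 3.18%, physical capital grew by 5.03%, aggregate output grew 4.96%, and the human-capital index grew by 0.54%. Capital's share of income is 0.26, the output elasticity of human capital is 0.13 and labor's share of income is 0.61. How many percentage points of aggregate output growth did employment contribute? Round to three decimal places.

1.940

Labor's share = 1 − 0.26 − 0.13 = 0.61.
Contribution = share × growth = 0.61 × 3.18 = 1.9398 pp.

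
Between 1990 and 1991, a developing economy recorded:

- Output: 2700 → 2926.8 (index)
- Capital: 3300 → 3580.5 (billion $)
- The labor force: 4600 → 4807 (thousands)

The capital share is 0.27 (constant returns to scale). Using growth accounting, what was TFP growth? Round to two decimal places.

TFP growth was 2.82%.

Output growth = (2926.8 − 2700) / 2700 = 8.4%.
Capital growth = (3580.5 − 3300) / 3300 = 8.5%.
The labor force growth = (4807 − 4600) / 4600 = 4.5%.
Labor's share = 1 − 0.27 = 0.73.
Capital: 0.27 × 8.5 = 2.295 pp.
The labor force: 0.73 × 4.5 = 3.285 pp.
TFP growth = 8.4 − 5.58 = 2.82%.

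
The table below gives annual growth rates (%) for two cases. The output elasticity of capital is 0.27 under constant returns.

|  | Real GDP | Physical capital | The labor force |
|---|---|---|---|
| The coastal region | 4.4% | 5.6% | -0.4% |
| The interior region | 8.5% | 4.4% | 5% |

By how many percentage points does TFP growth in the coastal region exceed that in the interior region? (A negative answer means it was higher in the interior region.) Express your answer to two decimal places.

Labor's share = 1 − 0.27 = 0.73.
The coastal region: TFP = 4.4 − 1.512 + 0.292 = 3.18%.
The interior region: TFP = 8.5 − 1.188 − 3.65 = 3.662%.
Difference = 3.18 − (3.662) = -0.482 pp.

-0.48 percentage points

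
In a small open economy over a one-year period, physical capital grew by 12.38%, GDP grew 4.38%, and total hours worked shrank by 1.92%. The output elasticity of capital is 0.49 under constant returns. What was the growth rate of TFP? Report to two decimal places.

Labor's share = 1 − 0.49 = 0.51.
Physical capital: 0.49 × 12.38 = 6.0662 pp.
Total hours worked: 0.51 × (-1.92) = -0.9792 pp.
TFP growth = 4.38 − 5.087 = -0.707%.

-0.71%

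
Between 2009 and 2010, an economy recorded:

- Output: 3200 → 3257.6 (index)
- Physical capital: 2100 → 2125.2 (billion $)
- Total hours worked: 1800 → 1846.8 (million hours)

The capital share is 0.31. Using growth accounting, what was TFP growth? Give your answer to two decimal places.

-0.37%

Output growth = (3257.6 − 3200) / 3200 = 1.8%.
Physical capital growth = (2125.2 − 2100) / 2100 = 1.2%.
Total hours worked growth = (1846.8 − 1800) / 1800 = 2.6%.
Labor's share = 1 − 0.31 = 0.69.
Physical capital: 0.31 × 1.2 = 0.372 pp.
Total hours worked: 0.69 × 2.6 = 1.794 pp.
TFP growth = 1.8 − 2.166 = -0.366%.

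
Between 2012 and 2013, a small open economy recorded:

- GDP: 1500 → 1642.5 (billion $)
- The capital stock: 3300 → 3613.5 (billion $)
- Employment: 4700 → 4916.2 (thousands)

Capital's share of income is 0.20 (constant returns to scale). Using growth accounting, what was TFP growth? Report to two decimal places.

3.92%

GDP growth = (1642.5 − 1500) / 1500 = 9.5%.
The capital stock growth = (3613.5 − 3300) / 3300 = 9.5%.
Employment growth = (4916.2 − 4700) / 4700 = 4.6%.
Labor's share = 1 − 0.2 = 0.8.
The capital stock: 0.2 × 9.5 = 1.9 pp.
Employment: 0.8 × 4.6 = 3.68 pp.
TFP growth = 9.5 − 5.58 = 3.92%.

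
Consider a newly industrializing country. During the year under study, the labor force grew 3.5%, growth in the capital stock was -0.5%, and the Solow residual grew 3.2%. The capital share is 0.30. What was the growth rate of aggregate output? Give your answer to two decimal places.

Labor's share = 1 − 0.3 = 0.7.
The capital stock: 0.3 × (-0.5) = -0.15 pp.
The labor force: 0.7 × 3.5 = 2.45 pp.
Output growth = 3.2 + 2.3 = 5.5%.

Aggregate output growth was 5.50%.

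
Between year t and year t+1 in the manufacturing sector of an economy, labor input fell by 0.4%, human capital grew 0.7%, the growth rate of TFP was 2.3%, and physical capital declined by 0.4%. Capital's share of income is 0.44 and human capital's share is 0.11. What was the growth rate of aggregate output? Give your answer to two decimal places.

Labor's share = 1 − 0.44 − 0.11 = 0.45.
Physical capital: 0.44 × (-0.4) = -0.176 pp.
Human capital: 0.11 × 0.7 = 0.077 pp.
Labor input: 0.45 × (-0.4) = -0.18 pp.
Output growth = 2.3 + (-0.279) = 2.021%.

Aggregate output growth was 2.02%.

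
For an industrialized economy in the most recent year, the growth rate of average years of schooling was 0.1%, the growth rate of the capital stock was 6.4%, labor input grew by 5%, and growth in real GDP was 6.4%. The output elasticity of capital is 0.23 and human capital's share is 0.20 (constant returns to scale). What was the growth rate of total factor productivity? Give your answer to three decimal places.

Labor's share = 1 − 0.23 − 0.2 = 0.57.
The capital stock: 0.23 × 6.4 = 1.472 pp.
Average years of schooling: 0.2 × 0.1 = 0.02 pp.
Labor input: 0.57 × 5 = 2.85 pp.
TFP growth = 6.4 − 4.342 = 2.058%.

2.058%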